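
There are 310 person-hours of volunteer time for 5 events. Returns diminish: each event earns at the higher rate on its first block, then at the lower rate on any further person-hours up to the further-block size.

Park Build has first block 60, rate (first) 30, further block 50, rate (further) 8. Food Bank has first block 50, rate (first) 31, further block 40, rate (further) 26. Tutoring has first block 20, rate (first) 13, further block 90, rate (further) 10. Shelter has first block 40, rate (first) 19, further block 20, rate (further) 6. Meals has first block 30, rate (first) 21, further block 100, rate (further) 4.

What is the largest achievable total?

Treat each block as its own option and order by rate: Food Bank/tier1 31 > Park Build/tier1 30 > Food Bank/tier2 26 > Meals/tier1 21 > Shelter/tier1 19 > Tutoring/tier1 13 > Tutoring/tier2 10 > Park Build/tier2 8 > Shelter/tier2 6 > Meals/tier2 4.
Fill Food Bank tier1 block (50 at 31) ; 260 left.
Fill Park Build tier1 block (60 at 30) ; 200 left.
Food Bank tier2 at 26: fill all 40 ; 160 left.
Meals tier1 at 21: fill all 30 ; 130 left.
Fill Shelter tier1 block (40 at 19) ; 90 left.
Tutoring tier1 at 13: fill all 20 ; 70 left.
Tutoring tier2 at 10: only 70 left, fill 70.
Total = 31×50 + 30×60 + 26×40 + 21×30 + 19×40 + 13×20 + 10×70 = 6740.

6740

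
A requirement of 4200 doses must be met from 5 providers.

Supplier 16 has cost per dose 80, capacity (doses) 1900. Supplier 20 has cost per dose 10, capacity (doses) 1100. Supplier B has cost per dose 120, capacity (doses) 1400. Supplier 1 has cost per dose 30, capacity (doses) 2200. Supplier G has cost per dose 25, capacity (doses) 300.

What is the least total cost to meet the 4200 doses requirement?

132500

Use providers in increasing cost order.
Supplier 20 at 10: take all 1100 doses → 3100 still needed.
Supplier G (25): use full 300 → 2800 doses to go.
Supplier 1 (30): use full 2200 → 600 doses to go.
Take 600 from Supplier 16 at 80 to finish.
Supplier B: unused.
Cost = 1100×10 + 300×25 + 2200×30 + 600×80 = 132500.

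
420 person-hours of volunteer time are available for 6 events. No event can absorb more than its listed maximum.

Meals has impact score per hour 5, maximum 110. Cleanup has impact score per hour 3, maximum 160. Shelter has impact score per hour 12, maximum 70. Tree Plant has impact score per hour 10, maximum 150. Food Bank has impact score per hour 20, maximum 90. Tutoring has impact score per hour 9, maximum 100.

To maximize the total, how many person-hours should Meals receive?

Order the events by impact score per hour: Food Bank 20 > Shelter 12 > Tree Plant 10 > Tutoring 9 > Meals 5 > Cleanup 3.
Food Bank: +90 to 90 (cap) ; 330 left.
Give Shelter 70 to hit its cap of 70 ; 260 left.
Tree Plant: +150 to 150 (cap) ; 110 left.
Tutoring takes 100 to reach its cap of 100 ; 10 left.
Only 10 left; Meals takes them to reach 10.

10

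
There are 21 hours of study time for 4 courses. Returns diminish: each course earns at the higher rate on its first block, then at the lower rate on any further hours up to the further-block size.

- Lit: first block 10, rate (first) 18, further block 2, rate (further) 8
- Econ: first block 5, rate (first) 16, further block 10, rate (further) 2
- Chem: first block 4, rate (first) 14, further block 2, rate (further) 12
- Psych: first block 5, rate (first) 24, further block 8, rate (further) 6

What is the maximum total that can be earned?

Treat each block as its own option and order by rate: Psych/first 24 > Lit/first 18 > Econ/first 16 > Chem/first 14 > Chem/second 12 > Lit/second 8 > Psych/second 6 > Econ/second 2.
Psych/first (24): +5 → 16 left.
Lit first at 18: fill all 10 → 6 left.
Econ/first (16): +5 → 1 left.
Chem/first: +1 of 4 at 14; pool empty.
Total = 24×5 + 18×10 + 16×5 + 14×1 = 394.

394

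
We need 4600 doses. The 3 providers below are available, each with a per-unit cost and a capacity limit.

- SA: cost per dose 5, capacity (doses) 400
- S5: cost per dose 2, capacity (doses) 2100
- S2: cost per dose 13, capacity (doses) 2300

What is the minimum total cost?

33500

Cheapest first:
Take 2100 from S5 at 2 ; need 2500 more.
Take 400 from SA at 5 ; need 2100 more.
S2 (13): take the remaining 2100 ; done.
Cost = 2100×2 + 400×5 + 2100×13 = 33500.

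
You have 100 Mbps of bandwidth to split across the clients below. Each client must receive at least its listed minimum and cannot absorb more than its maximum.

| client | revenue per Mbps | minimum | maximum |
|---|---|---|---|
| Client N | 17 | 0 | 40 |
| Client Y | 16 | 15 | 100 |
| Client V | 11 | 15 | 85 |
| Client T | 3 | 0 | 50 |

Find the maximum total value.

Meeting every minimum uses 0+15+15+0 = 30 Mbps, leaving 70.
Order the clients by revenue per Mbps: Client N 17 > Client Y 16 > Client V 11 > Client T 3.
Client N takes 40 more to reach its cap of 40 → 30 left.
Only 30 left; Client Y takes them to reach 45.
Total = 17×40 + 16×45 + 11×15 = 1565.

1565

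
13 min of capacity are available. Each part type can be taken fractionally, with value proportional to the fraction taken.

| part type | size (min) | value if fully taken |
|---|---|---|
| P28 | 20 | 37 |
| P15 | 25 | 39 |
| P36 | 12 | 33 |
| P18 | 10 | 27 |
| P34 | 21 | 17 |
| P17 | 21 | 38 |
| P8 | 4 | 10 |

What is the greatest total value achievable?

Best value per unit of size first: P36 33/12≈2.75, P18 27/10≈2.7, P8 10/4≈2.5, P28 37/20≈1.85, P17 38/21≈1.81, P15 39/25≈1.56, P34 17/21≈0.81.
Take all of P36 (12 min, value 33) ; 1 min left.
Fill the last 1 min with part of P18: 1/10 of it earns 2.7.
Total value = 35.7.

35.7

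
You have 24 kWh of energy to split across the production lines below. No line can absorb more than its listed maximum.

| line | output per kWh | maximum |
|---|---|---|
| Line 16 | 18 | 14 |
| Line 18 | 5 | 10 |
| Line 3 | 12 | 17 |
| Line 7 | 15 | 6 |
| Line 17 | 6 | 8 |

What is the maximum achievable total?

Order the production lines by output per kWh: Line 16 18 > Line 7 15 > Line 3 12 > Line 17 6 > Line 18 5.
Give Line 16 14 to hit its cap of 14 → 10 left.
Line 7: +6 to 6 (cap) → 4 left.
Line 3 has room for 17 but only 4 remain, so it gets 4.
Total = 18×14 + 12×4 + 15×6 = 390.

390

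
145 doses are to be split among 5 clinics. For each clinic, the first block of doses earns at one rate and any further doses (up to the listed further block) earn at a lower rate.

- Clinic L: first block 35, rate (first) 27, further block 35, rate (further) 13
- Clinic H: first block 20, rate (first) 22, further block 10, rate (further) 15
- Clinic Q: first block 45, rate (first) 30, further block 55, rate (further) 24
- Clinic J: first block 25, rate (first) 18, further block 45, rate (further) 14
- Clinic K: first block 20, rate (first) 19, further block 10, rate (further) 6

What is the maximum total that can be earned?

3835

Rank every tier by rate: Clinic Q/first 30 > Clinic L/first 27 > Clinic Q/second 24 > Clinic H/first 22 > Clinic K/first 19 > Clinic J/first 18 > Clinic H/second 15 > Clinic J/second 14 > Clinic L/second 13 > Clinic K/second 6.
Clinic Q first at 30: fill all 45 ; 100 left.
Clinic L/first (27): +35 ; 65 left.
Fill Clinic Q second block (55 at 24) ; 10 left.
10 remain; put them into Clinic H first at 22.
Total = 30×45 + 27×35 + 24×55 + 22×10 = 3835.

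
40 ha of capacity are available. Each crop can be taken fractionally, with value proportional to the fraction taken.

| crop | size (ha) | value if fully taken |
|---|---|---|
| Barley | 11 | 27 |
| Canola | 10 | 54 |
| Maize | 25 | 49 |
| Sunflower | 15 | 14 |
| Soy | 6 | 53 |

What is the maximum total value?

Best value per unit of size first: Soy 53/6≈8.83, Canola 54/10≈5.4, Barley 27/11≈2.45, Maize 49/25≈1.96, Sunflower 14/15≈0.933.
Soy: take in full, 6 ha for value 53 ; 34 left.
All 10 ha of Canola fit (value 54) ; 24 remain.
Take all of Barley (11 ha, value 27) ; 13 ha left.
Fill the last 13 ha with part of Maize: 13/25 of it earns 25.48.
Total value = 159.48.

159.48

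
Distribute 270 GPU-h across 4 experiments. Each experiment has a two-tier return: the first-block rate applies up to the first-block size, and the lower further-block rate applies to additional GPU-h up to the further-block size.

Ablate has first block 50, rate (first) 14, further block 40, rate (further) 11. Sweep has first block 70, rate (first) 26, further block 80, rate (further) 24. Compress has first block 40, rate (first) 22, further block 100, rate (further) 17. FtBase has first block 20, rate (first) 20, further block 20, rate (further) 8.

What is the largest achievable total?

6040

Rank every tier by rate: Sweep/T1 26 > Sweep/T2 24 > Compress/T1 22 > FtBase/T1 20 > Compress/T2 17 > Ablate/T1 14 > Ablate/T2 11 > FtBase/T2 8.
Fill Sweep T1 block (70 at 26) → 200 left.
Fill Sweep T2 block (80 at 24) → 120 left.
Compress/T1 (22): +40 → 80 left.
Fill FtBase T1 block (20 at 20) → 60 left.
60 remain; put them into Compress T2 at 17.
Total = 26×70 + 24×80 + 22×40 + 20×20 + 17×60 = 6040.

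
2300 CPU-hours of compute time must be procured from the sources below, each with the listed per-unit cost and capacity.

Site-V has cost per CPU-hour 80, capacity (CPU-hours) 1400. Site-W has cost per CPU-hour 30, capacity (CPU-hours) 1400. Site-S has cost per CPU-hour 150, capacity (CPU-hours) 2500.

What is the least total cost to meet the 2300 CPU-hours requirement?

114000

Cheapest first:
Site-W at 30: take all 1400 CPU-hours → 900 still needed.
Site-V (80): take the remaining 900 → done.
Site-S: unused.
Cost = 1400×30 + 900×80 = 114000.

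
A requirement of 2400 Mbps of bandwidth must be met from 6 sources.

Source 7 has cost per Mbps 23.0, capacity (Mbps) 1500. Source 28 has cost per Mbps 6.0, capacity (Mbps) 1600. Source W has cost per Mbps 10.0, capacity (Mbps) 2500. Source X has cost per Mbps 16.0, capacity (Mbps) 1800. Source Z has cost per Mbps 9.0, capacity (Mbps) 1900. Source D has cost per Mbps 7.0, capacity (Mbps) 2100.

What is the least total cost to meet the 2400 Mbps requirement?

Use sources in increasing cost order.
Source 28 at 6.0: take all 1600 Mbps ; 800 still needed.
Take 800 from Source D at 7.0 to finish.
Source Z, Source W, Source X, Source 7: unused.
Cost = 1600×6.0 + 800×7.0 = 15200.

15200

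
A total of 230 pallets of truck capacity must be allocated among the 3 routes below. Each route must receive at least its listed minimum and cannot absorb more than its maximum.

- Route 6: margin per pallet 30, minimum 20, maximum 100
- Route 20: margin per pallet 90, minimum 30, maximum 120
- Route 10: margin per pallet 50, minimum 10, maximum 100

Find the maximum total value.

15900

Meeting every minimum uses 20+30+10 = 60 pallets, leaving 170.
Order the routes by margin per pallet: Route 20 90 > Route 10 50 > Route 6 30.
Route 20 takes 90 more to reach its cap of 120 — 80 left.
Route 10: +80 (room for 90) → 90. Pool exhausted.
Total = 30×20 + 90×120 + 50×90 = 15900.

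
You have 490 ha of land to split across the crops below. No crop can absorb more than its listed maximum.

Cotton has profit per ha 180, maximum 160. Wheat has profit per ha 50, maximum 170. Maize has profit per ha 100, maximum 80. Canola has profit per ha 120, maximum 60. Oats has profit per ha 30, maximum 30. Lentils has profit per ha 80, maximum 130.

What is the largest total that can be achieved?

Rank by profit per ha: Cotton 180 > Canola 120 > Maize 100 > Lentils 80 > Wheat 50 > Oats 30.
Cotton takes 160 to reach its cap of 160 — 330 left.
Canola takes 60 to reach its cap of 60 — 270 left.
Maize: +80 to 80 (cap) — 190 left.
Lentils: +130 to 130 (cap) — 60 left.
Wheat: +60 (room for 170) → 60. Pool exhausted.
Total = 180×160 + 50×60 + 100×80 + 120×60 + 80×130 = 57400.

57400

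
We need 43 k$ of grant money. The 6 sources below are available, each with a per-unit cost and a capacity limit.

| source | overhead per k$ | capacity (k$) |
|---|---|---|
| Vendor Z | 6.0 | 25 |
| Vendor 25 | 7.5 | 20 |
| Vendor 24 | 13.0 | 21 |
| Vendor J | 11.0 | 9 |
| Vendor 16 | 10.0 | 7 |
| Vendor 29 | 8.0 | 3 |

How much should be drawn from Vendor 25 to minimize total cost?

18

Use sources in increasing cost order.
Vendor Z (6.0): use full 25 ; 18 k$ to go.
Vendor 25 (7.5): take the remaining 18 ; done.
Vendor 29, Vendor 16, Vendor J, Vendor 24: unused.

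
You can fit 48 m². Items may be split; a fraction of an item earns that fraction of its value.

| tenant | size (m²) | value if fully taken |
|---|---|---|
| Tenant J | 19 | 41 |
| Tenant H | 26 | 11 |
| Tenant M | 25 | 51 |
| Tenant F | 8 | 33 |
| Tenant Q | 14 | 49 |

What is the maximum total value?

Best value per unit of size first: Tenant F 33/8≈4.12, Tenant Q 49/14≈3.5, Tenant J 41/19≈2.16, Tenant M 51/25≈2.04, Tenant H 11/26≈0.423.
All 8 m² of Tenant F fit (value 33) — 40 remain.
All 14 m² of Tenant Q fit (value 49) — 26 remain.
All 19 m² of Tenant J fit (value 41) — 7 remain.
Fill the last 7 m² with part of Tenant M: 7/25 of it earns 14.28.
Total value = 137.28.

137.28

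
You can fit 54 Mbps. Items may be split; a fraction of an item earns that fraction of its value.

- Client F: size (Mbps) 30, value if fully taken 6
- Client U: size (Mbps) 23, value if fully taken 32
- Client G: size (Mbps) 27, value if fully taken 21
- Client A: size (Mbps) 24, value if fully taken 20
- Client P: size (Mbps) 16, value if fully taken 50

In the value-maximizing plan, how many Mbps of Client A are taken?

Rank by value-to-size ratio: Client P 50/16≈3.12, Client U 32/23≈1.39, Client A 20/24≈0.833, Client G 21/27≈0.778, Client F 6/30≈0.2.
All 16 Mbps of Client P fit (value 50) — 38 remain.
Client U: take in full, 23 Mbps for value 32 — 15 left.
Only 15 Mbps remain; take 15/24 of Client A for value 20×15/24 = 12.5.

15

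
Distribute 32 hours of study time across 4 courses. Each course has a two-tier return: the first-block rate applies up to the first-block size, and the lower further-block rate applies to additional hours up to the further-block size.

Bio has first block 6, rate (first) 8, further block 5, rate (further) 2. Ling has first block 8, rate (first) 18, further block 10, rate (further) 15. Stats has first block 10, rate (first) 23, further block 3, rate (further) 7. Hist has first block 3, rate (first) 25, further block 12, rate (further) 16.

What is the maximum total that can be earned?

625

Rank every tier by rate: Hist/T1 25 > Stats/T1 23 > Ling/T1 18 > Hist/T2 16 > Ling/T2 15 > Bio/T1 8 > Stats/T2 7 > Bio/T2 2.
Hist T1 at 25: fill all 3 ; 29 left.
Stats T1 at 23: fill all 10 ; 19 left.
Ling/T1 (18): +8 ; 11 left.
Hist T2 at 16: only 11 left, fill 11.
Total = 25×3 + 23×10 + 18×8 + 16×11 = 625.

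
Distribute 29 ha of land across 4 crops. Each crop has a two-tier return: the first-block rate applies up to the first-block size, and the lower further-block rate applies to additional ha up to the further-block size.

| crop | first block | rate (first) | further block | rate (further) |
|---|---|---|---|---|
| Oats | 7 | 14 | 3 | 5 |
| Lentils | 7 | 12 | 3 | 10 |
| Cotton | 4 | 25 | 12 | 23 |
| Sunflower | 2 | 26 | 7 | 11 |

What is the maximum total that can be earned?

Treat each block as its own option and order by rate: Sunflower/T1 26 > Cotton/T1 25 > Cotton/T2 23 > Oats/T1 14 > Lentils/T1 12 > Sunflower/T2 11 > Lentils/T2 10 > Oats/T2 5.
Sunflower T1 at 26: fill all 2 ; 27 left.
Cotton T1 at 25: fill all 4 ; 23 left.
Cotton T2 at 23: fill all 12 ; 11 left.
Oats T1 at 14: fill all 7 ; 4 left.
4 remain; put them into Lentils T1 at 12.
Total = 26×2 + 25×4 + 23×12 + 14×7 + 12×4 = 574.

574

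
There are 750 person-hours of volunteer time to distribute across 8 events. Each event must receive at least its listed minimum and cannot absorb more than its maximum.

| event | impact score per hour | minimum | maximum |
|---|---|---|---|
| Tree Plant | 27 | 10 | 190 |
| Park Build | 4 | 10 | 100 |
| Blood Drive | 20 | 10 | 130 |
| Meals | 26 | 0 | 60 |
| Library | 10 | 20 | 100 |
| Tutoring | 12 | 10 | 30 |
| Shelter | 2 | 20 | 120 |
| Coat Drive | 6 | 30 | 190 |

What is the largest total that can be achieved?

11950

Meeting every minimum uses 10+10+10+0+20+10+20+30 = 110 person-hours, leaving 640.
Highest impact score per hour first: Tree Plant 27 > Meals 26 > Blood Drive 20 > Tutoring 12 > Library 10 > Coat Drive 6 > Park Build 4 > Shelter 2.
Give Tree Plant 180 more to hit its cap of 190 ; 460 left.
Give Meals 60 more to hit its cap of 60 ; 400 left.
Blood Drive takes 120 more to reach its cap of 130 ; 280 left.
Tutoring takes 20 more to reach its cap of 30 ; 260 left.
Library takes 80 more to reach its cap of 100 ; 180 left.
Coat Drive takes 160 more to reach its cap of 190 ; 20 left.
Park Build: +20 (room for 90) → 30. Pool exhausted.
Total = 27×190 + 4×30 + 20×130 + 26×60 + 10×100 + 12×30 + 2×20 + 6×190 = 11950.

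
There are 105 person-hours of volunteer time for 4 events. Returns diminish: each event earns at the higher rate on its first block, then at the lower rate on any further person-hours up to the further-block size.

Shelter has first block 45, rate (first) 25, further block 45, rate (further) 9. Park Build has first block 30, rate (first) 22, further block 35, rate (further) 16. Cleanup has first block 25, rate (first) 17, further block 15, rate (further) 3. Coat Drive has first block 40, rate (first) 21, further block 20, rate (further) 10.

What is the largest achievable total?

Rank every tier by rate: Shelter/first 25 > Park Build/first 22 > Coat Drive/first 21 > Cleanup/first 17 > Park Build/second 16 > Coat Drive/second 10 > Shelter/second 9 > Cleanup/second 3.
Shelter first at 25: fill all 45 → 60 left.
Park Build/first (22): +30 → 30 left.
30 remain; put them into Coat Drive first at 21.
Total = 25×45 + 22×30 + 21×30 = 2415.

2415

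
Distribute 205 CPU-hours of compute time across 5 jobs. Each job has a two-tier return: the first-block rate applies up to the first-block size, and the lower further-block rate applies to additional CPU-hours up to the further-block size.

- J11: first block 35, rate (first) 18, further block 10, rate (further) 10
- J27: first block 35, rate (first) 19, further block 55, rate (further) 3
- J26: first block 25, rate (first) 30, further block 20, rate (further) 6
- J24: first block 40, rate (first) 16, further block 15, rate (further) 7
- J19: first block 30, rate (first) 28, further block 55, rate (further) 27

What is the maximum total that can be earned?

4770

Rank every tier by rate: J26/first 30 > J19/first 28 > J19/second 27 > J27/first 19 > J11/first 18 > J24/first 16 > J11/second 10 > J24/second 7 > J26/second 6 > J27/second 3.
Fill J26 first block (25 at 30) — 180 left.
J19/first (28): +30 — 150 left.
J19 second at 27: fill all 55 — 95 left.
Fill J27 first block (35 at 19) — 60 left.
Fill J11 first block (35 at 18) — 25 left.
J24 first at 16: only 25 left, fill 25.
Total = 30×25 + 28×30 + 27×55 + 19×35 + 18×35 + 16×25 = 4770.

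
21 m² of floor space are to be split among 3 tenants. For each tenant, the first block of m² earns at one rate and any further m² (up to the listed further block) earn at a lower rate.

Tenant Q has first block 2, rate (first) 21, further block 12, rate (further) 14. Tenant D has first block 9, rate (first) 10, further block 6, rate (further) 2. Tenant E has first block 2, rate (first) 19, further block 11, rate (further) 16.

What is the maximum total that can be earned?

Order all 6 blocks by rate: Tenant Q/T1 21 > Tenant E/T1 19 > Tenant E/T2 16 > Tenant Q/T2 14 > Tenant D/T1 10 > Tenant D/T2 2.
Tenant Q/T1 (21): +2 — 19 left.
Fill Tenant E T1 block (2 at 19) — 17 left.
Tenant E T2 at 16: fill all 11 — 6 left.
Tenant Q T2 at 14: only 6 left, fill 6.
Total = 21×2 + 19×2 + 16×11 + 14×6 = 340.

340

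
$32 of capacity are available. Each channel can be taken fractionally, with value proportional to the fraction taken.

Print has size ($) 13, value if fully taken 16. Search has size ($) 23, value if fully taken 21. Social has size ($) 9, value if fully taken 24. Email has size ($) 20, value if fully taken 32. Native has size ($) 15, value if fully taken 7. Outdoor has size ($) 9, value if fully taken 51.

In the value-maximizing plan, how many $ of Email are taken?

14

Rank by value-to-size ratio: Outdoor 51/9≈5.67, Social 24/9≈2.67, Email 32/20≈1.6, Print 16/13≈1.23, Search 21/23≈0.913, Native 7/15≈0.467.
Take all of Outdoor (9 $, value 51) ; 23 $ left.
Take all of Social (9 $, value 24) ; 14 $ left.
Only 14 $ remain; take 14/20 of Email for value 32×14/20 = 22.4.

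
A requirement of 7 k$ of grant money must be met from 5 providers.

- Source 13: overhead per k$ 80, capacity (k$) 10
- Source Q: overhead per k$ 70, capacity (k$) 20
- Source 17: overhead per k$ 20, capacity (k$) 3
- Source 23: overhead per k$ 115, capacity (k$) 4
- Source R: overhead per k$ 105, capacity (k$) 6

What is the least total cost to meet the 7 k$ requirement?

Cheapest first:
Source 17 at 20: take all 3 k$ → 4 still needed.
Take 4 from Source Q at 70 to finish.
Source 13, Source R, Source 23: unused.
Cost = 3×20 + 4×70 = 340.

340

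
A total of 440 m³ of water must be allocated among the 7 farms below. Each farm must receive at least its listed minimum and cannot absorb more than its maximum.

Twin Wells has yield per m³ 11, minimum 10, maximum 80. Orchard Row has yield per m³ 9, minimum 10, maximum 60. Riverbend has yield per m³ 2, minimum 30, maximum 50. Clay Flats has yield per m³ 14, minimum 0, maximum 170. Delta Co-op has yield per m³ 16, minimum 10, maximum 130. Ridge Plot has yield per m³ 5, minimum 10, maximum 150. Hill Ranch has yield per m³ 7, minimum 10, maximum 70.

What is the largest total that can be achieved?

5610

Meeting every minimum uses 10+10+30+0+10+10+10 = 80 m³, leaving 360.
Rank by yield per m³: Delta Co-op 16 > Clay Flats 14 > Twin Wells 11 > Orchard Row 9 > Hill Ranch 7 > Ridge Plot 5 > Riverbend 2.
Delta Co-op: +120 to 130 (cap) — 240 left.
Clay Flats takes 170 more to reach its cap of 170 — 70 left.
Twin Wells: +70 to 80 (cap) — 0 left.
Total = 11×80 + 9×10 + 2×30 + 14×170 + 16×130 + 5×10 + 7×10 = 5610.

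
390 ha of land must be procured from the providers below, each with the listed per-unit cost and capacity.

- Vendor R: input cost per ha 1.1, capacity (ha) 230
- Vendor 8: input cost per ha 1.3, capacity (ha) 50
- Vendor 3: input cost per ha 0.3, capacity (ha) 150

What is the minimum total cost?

311

Cheapest first:
Take 150 from Vendor 3 at 0.3 → need 240 more.
Take 230 from Vendor R at 1.1 → need 10 more.
Take 10 from Vendor 8 at 1.3 to finish.
Cost = 150×0.3 + 230×1.1 + 10×1.3 = 311.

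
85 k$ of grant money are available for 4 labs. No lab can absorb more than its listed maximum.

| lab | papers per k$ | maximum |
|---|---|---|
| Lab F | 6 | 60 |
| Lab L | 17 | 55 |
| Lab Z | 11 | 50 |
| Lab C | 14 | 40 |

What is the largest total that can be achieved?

Rank by papers per k$: Lab L 17 > Lab C 14 > Lab Z 11 > Lab F 6.
Give Lab L 55 to hit its cap of 55 — 30 left.
Lab C has room for 40 but only 30 remain, so it gets 30.
Total = 17×55 + 14×30 = 1355.

1355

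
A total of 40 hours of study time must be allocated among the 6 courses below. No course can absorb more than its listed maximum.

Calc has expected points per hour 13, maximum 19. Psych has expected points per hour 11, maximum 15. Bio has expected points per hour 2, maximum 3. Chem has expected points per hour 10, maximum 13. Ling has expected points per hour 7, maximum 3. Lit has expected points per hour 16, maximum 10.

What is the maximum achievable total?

528

Rank by expected points per hour: Lit 16 > Calc 13 > Psych 11 > Chem 10 > Ling 7 > Bio 2.
Give Lit 10 to hit its cap of 10 — 30 left.
Calc: +19 to 19 (cap) — 11 left.
Psych: +11 (room for 15) → 11. Pool exhausted.
Total = 13×19 + 11×11 + 16×10 = 528.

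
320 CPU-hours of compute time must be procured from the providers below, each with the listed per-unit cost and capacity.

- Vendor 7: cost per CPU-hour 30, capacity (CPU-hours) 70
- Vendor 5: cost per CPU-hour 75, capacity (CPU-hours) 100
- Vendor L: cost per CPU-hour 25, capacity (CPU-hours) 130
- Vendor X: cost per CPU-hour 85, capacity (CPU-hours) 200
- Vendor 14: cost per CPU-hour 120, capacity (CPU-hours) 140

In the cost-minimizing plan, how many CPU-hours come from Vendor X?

20

Use providers in increasing cost order.
Vendor L at 25: take all 130 CPU-hours ; 190 still needed.
Take 70 from Vendor 7 at 30 ; need 120 more.
Take 100 from Vendor 5 at 75 ; need 20 more.
Take 20 from Vendor X at 85 to finish.
Vendor 14: unused.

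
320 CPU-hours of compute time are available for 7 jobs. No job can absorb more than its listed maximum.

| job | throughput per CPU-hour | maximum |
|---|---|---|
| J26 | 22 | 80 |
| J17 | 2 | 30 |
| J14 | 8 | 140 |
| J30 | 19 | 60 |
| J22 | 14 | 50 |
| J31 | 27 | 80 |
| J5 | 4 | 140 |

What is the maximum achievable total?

6160

Order the jobs by throughput per CPU-hour: J31 27 > J26 22 > J30 19 > J22 14 > J14 8 > J5 4 > J17 2.
Give J31 80 to hit its cap of 80 → 240 left.
Give J26 80 to hit its cap of 80 → 160 left.
Give J30 60 to hit its cap of 60 → 100 left.
J22 takes 50 to reach its cap of 50 → 50 left.
J14 has room for 140 but only 50 remain, so it gets 50.
Total = 22×80 + 8×50 + 19×60 + 14×50 + 27×80 = 6160.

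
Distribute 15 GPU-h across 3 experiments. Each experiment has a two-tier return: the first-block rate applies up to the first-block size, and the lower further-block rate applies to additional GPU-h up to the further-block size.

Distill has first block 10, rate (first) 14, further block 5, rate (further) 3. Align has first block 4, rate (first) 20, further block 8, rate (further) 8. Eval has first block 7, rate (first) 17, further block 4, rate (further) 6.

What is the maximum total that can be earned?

Treat each block as its own option and order by rate: Align/tier1 20 > Eval/tier1 17 > Distill/tier1 14 > Align/tier2 8 > Eval/tier2 6 > Distill/tier2 3.
Align/tier1 (20): +4 — 11 left.
Eval tier1 at 17: fill all 7 — 4 left.
Distill tier1 at 14: only 4 left, fill 4.
Total = 20×4 + 17×7 + 14×4 = 255.

255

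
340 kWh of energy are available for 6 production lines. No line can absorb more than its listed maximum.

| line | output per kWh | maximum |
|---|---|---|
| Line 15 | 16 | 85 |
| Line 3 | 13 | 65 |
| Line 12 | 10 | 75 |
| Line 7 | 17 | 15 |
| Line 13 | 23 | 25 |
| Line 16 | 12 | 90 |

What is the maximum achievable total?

4715

Rank by output per kWh: Line 13 23 > Line 7 17 > Line 15 16 > Line 3 13 > Line 16 12 > Line 12 10.
Line 13 takes 25 to reach its cap of 25 → 315 left.
Line 7 takes 15 to reach its cap of 15 → 300 left.
Give Line 15 85 to hit its cap of 85 → 215 left.
Line 3 takes 65 to reach its cap of 65 → 150 left.
Line 16: +90 to 90 (cap) → 60 left.
Line 12: +60 (room for 75) → 60. Pool exhausted.
Total = 16×85 + 13×65 + 10×60 + 17×15 + 23×25 + 12×90 = 4715.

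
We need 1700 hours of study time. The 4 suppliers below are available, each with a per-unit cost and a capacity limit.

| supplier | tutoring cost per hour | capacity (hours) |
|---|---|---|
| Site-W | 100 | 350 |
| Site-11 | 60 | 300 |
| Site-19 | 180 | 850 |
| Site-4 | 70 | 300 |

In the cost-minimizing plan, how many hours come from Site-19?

Use suppliers in increasing cost order.
Site-11 (60): use full 300 → 1400 hours to go.
Take 300 from Site-4 at 70 → need 1100 more.
Site-W (100): use full 350 → 750 hours to go.
Take 750 from Site-19 at 180 to finish.

750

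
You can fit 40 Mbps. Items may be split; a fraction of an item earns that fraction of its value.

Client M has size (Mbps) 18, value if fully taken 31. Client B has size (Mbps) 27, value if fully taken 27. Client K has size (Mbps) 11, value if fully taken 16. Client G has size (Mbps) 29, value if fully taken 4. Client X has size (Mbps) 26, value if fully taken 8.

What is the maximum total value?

58

Best value per unit of size first: Client M 31/18≈1.72, Client K 16/11≈1.45, Client B 27/27≈1, Client X 8/26≈0.308, Client G 4/29≈0.138.
Take all of Client M (18 Mbps, value 31) ; 22 Mbps left.
Take all of Client K (11 Mbps, value 16) ; 11 Mbps left.
Only 11 Mbps remain; take 11/27 of Client B for value 27×11/27 = 11.
Total value = 58.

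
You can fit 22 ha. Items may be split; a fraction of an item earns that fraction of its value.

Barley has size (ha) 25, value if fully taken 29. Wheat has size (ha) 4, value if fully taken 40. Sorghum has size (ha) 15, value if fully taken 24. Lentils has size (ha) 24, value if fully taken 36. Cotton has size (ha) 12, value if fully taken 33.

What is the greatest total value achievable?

Sort by value density: Wheat 40/4≈10, Cotton 33/12≈2.75, Sorghum 24/15≈1.6, Lentils 36/24≈1.5, Barley 29/25≈1.16.
All 4 ha of Wheat fit (value 40) ; 18 remain.
Take all of Cotton (12 ha, value 33) ; 6 ha left.
Only 6 ha remain; take 6/15 of Sorghum for value 24×6/15 = 9.6.
Total value = 82.6.

82.6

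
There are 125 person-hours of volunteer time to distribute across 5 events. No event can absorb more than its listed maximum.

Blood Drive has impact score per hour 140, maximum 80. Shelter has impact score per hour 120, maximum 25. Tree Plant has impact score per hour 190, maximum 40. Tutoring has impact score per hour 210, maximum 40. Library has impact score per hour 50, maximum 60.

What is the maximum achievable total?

Highest impact score per hour first: Tutoring 210 > Tree Plant 190 > Blood Drive 140 > Shelter 120 > Library 50.
Give Tutoring 40 to hit its cap of 40 — 85 left.
Give Tree Plant 40 to hit its cap of 40 — 45 left.
Only 45 left; Blood Drive takes them to reach 45.
Total = 140×45 + 190×40 + 210×40 = 22300.

22300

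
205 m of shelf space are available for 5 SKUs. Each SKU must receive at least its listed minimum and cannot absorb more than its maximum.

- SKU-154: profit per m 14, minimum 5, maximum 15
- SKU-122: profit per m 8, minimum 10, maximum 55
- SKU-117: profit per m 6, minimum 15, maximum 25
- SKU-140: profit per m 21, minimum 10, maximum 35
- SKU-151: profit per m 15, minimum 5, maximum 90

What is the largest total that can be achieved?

Meeting every minimum uses 5+10+15+10+5 = 45 m, leaving 160.
Order the SKUs by profit per m: SKU-140 21 > SKU-151 15 > SKU-154 14 > SKU-122 8 > SKU-117 6.
SKU-140: +25 to 35 (cap) → 135 left.
Give SKU-151 85 more to hit its cap of 90 → 50 left.
SKU-154: +10 to 15 (cap) → 40 left.
Only 40 left; SKU-122 takes them to reach 50.
Total = 14×15 + 8×50 + 6×15 + 21×35 + 15×90 = 2785.

2785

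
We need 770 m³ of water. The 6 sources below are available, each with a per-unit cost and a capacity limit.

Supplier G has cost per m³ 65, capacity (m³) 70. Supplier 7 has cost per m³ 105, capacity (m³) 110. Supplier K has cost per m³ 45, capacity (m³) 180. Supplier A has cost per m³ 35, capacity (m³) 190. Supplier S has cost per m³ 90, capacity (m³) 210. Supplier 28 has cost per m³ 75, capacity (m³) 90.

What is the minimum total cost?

Fill from the cheapest source first.
Take 190 from Supplier A at 35 — need 580 more.
Take 180 from Supplier K at 45 — need 400 more.
Supplier G at 65: take all 70 m³ — 330 still needed.
Supplier 28 (75): use full 90 — 240 m³ to go.
Take 210 from Supplier S at 90 — need 30 more.
Supplier 7 (105): take the remaining 30 — done.
Cost = 190×35 + 180×45 + 70×65 + 90×75 + 210×90 + 30×105 = 48100.

48100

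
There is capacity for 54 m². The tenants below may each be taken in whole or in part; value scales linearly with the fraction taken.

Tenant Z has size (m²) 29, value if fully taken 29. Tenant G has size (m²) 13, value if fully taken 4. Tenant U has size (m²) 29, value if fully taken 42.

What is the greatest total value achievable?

Best value per unit of size first: Tenant U 42/29≈1.45, Tenant Z 29/29≈1, Tenant G 4/13≈0.308.
All 29 m² of Tenant U fit (value 42) — 25 remain.
Fill the last 25 m² with part of Tenant Z: 25/29 of it earns 25.
Total value = 67.

67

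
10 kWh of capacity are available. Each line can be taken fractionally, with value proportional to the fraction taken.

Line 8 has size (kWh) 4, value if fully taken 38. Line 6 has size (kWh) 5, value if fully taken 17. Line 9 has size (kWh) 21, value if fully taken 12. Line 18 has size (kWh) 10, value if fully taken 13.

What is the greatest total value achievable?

56.3

Rank by value-to-size ratio: Line 8 38/4≈9.5, Line 6 17/5≈3.4, Line 18 13/10≈1.3, Line 9 12/21≈0.571.
Line 8: take in full, 4 kWh for value 38 ; 6 left.
All 5 kWh of Line 6 fit (value 17) ; 1 remain.
Fill the last 1 kWh with part of Line 18: 1/10 of it earns 1.3.
Total value = 56.3.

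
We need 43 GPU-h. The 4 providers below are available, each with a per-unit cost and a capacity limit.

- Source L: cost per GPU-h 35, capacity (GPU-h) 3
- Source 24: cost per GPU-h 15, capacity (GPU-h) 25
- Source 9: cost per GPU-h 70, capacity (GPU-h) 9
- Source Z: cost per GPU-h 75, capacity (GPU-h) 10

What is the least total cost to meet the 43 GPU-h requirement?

Use providers in increasing cost order.
Source 24 at 15: take all 25 GPU-h — 18 still needed.
Source L (35): use full 3 — 15 GPU-h to go.
Source 9 (70): use full 9 — 6 GPU-h to go.
Source Z (75): take the remaining 6 — done.
Cost = 25×15 + 3×35 + 9×70 + 6×75 = 1560.

1560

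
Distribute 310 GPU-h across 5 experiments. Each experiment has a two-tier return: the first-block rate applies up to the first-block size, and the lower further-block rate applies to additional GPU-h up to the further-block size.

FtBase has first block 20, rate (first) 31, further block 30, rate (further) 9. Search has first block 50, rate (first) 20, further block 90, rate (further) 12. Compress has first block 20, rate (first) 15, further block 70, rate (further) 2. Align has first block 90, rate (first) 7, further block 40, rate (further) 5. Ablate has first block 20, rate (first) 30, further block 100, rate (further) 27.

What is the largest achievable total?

Treat each block as its own option and order by rate: FtBase/T1 31 > Ablate/T1 30 > Ablate/T2 27 > Search/T1 20 > Compress/T1 15 > Search/T2 12 > FtBase/T2 9 > Align/T1 7 > Align/T2 5 > Compress/T2 2.
FtBase T1 at 31: fill all 20 ; 290 left.
Ablate/T1 (30): +20 ; 270 left.
Ablate T2 at 27: fill all 100 ; 170 left.
Search T1 at 20: fill all 50 ; 120 left.
Fill Compress T1 block (20 at 15) ; 100 left.
Search/T2 (12): +90 ; 10 left.
FtBase/T2: +10 of 30 at 9; pool empty.
Total = 31×20 + 30×20 + 27×100 + 20×50 + 15×20 + 12×90 + 9×10 = 6390.

6390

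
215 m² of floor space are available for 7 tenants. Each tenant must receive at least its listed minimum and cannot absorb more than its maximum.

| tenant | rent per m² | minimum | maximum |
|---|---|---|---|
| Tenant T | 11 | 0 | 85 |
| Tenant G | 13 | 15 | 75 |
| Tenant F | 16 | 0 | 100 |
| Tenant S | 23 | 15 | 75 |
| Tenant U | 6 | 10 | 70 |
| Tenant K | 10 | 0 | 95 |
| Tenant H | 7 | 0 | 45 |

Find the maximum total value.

3775

Meeting every minimum uses 0+15+0+15+10+0+0 = 40 m², leaving 175.
Order the tenants by rent per m²: Tenant S 23 > Tenant F 16 > Tenant G 13 > Tenant T 11 > Tenant K 10 > Tenant H 7 > Tenant U 6.
Tenant S: +60 to 75 (cap) → 115 left.
Give Tenant F 100 more to hit its cap of 100 → 15 left.
Tenant G: +15 (room for 60) → 30. Pool exhausted.
Total = 13×30 + 16×100 + 23×75 + 6×10 = 3775.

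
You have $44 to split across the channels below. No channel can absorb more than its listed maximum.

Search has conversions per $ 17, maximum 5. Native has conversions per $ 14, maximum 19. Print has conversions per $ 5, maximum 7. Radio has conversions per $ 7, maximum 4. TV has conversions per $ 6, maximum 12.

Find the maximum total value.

Highest conversions per $ first: Search 17 > Native 14 > Radio 7 > TV 6 > Print 5.
Give Search 5 to hit its cap of 5 ; 39 left.
Native takes 19 to reach its cap of 19 ; 20 left.
Radio: +4 to 4 (cap) ; 16 left.
TV: +12 to 12 (cap) ; 4 left.
Print has room for 7 but only 4 remain, so it gets 4.
Total = 17×5 + 14×19 + 5×4 + 7×4 + 6×12 = 471.

471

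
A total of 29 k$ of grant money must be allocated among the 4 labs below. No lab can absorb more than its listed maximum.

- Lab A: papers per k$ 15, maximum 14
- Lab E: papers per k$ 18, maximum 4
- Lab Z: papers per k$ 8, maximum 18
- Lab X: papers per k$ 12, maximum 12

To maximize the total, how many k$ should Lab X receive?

11

Order the labs by papers per k$: Lab E 18 > Lab A 15 > Lab X 12 > Lab Z 8.
Lab E takes 4 to reach its cap of 4 — 25 left.
Give Lab A 14 to hit its cap of 14 — 11 left.
Lab X: +11 (room for 12) → 11. Pool exhausted.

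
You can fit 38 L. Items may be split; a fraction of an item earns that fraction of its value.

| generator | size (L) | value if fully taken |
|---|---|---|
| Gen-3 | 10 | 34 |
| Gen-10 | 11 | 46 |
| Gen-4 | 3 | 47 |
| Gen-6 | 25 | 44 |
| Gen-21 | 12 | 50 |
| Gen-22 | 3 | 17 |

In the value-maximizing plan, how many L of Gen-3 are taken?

Sort by value density: Gen-4 47/3≈15.7, Gen-22 17/3≈5.67, Gen-10 46/11≈4.18, Gen-21 50/12≈4.17, Gen-3 34/10≈3.4, Gen-6 44/25≈1.76.
All 3 L of Gen-4 fit (value 47) ; 35 remain.
Take all of Gen-22 (3 L, value 17) ; 32 L left.
Gen-10: take in full, 11 L for value 46 ; 21 left.
Take all of Gen-21 (12 L, value 50) ; 9 L left.
9 L left: a 9/10 share of Gen-3 gives 34×9/10 = 30.6.

9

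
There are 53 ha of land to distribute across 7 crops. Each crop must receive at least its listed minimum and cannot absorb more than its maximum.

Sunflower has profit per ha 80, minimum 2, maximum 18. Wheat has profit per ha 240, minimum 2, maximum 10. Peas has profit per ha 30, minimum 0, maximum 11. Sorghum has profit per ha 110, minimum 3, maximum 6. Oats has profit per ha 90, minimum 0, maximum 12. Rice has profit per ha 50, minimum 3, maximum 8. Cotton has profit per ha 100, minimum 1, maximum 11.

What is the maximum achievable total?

Meeting every minimum uses 2+2+0+3+0+3+1 = 11 ha, leaving 42.
Highest profit per ha first: Wheat 240 > Sorghum 110 > Cotton 100 > Oats 90 > Sunflower 80 > Rice 50 > Peas 30.
Give Wheat 8 more to hit its cap of 10 ; 34 left.
Sorghum: +3 to 6 (cap) ; 31 left.
Cotton takes 10 more to reach its cap of 11 ; 21 left.
Oats takes 12 more to reach its cap of 12 ; 9 left.
Sunflower: +9 (room for 16) → 11. Pool exhausted.
Total = 80×11 + 240×10 + 110×6 + 90×12 + 50×3 + 100×11 = 6270.

6270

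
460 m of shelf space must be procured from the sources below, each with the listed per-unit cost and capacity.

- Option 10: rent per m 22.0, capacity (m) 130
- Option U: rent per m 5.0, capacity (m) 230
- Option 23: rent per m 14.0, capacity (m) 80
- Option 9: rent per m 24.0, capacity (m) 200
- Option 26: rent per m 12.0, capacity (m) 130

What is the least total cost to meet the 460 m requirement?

Fill from the cheapest source first.
Option U (5.0): use full 230 ; 230 m to go.
Take 130 from Option 26 at 12.0 ; need 100 more.
Option 23 (14.0): use full 80 ; 20 m to go.
Option 10 (22.0): take the remaining 20 ; done.
Option 9: unused.
Cost = 230×5.0 + 130×12.0 + 80×14.0 + 20×22.0 = 4270.

4270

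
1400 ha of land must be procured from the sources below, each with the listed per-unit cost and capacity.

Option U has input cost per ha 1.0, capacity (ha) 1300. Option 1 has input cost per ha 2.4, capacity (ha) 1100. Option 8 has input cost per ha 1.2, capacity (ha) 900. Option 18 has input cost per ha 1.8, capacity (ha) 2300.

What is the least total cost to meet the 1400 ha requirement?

1420

Use sources in increasing cost order.
Take 1300 from Option U at 1.0 — need 100 more.
Option 8 at 1.2: take 100 of its 900 — requirement met.
Option 18, Option 1: unused.
Cost = 1300×1.0 + 100×1.2 = 1420.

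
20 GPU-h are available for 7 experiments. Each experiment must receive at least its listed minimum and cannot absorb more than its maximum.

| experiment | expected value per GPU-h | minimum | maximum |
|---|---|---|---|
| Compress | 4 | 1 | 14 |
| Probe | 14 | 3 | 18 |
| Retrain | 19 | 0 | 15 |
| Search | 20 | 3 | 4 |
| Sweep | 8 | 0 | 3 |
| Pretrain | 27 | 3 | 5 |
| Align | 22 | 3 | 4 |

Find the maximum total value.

Meeting every minimum uses 1+3+0+3+0+3+3 = 13 GPU-h, leaving 7.
Order the experiments by expected value per GPU-h: Pretrain 27 > Align 22 > Search 20 > Retrain 19 > Probe 14 > Sweep 8 > Compress 4.
Pretrain takes 2 more to reach its cap of 5 — 5 left.
Give Align 1 more to hit its cap of 4 — 4 left.
Give Search 1 more to hit its cap of 4 — 3 left.
Only 3 left; Retrain takes them to reach 3.
Total = 4×1 + 14×3 + 19×3 + 20×4 + 27×5 + 22×4 = 406.

406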